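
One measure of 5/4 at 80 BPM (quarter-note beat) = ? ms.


Working:
Quarter-note beat duration = 60000 / 80 ms
Beats per measure (5/4) = 5
One measure = 5 × 60000 / 80 = 300000 / 80 ms
= 3750.0 ms


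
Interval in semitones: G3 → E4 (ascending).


Step by step:
Absolute semitone position = octave×12 + chromatic position
G3: 3×12 + 7 = 43
E4: 4×12 + 4 = 52
Difference = 52 - 43 = 9
= 9 semitones


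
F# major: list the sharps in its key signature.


Sharp major keys follow the circle of fifths: C(0), G(1), D(2), A(3), E(4), B(5), F#(6), C#(7)
F# major has 6 sharps
Order of sharps: F# C# G# D# A# E# B# → first 6: F#, C#, G#, D#, A#, E#
= F#, C#, G#, D#, A#, E#


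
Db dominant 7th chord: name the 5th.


Solution.
Dominant 7th chord = root + major 3rd + perfect 5th + minor 7th
Seventh chords stack in thirds, so the letter names are D-F-A-C
Root: Db
Major 3rd above Db: F
Perfect 5th above Db: Ab
Minor 7th above Db: Cb
The 5th = Ab


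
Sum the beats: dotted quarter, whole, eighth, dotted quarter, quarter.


Beat values:
  dotted quarter = 1.5 beats
  whole = 4 beats
  eighth = 0.5 beats
  dotted quarter = 1.5 beats
  quarter = 1 beat
Sum = 1.5 + 4 + 0.5 + 1.5 + 1
= 8.5 beats


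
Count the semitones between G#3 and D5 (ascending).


Absolute semitone position = octave×12 + chromatic position
G#3: 3×12 + 8 = 44
D5: 5×12 + 2 = 62
Difference = 62 - 44 = 18
= 18 semitones


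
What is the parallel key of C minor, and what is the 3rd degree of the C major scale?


Parallel keys share the same tonic but differ in mode
C minor → parallel is C major
C major scale: C D E F G A B
= C major; 3rd degree = E


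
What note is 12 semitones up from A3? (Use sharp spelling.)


Step by step:
A3: chromatic position 9 in octave 3 → absolute = 3×12 + 9 = 45
Transpose up 12: 45 + 12 = 57
57 = 4×12 + 9 → A in octave 4
Result = A4


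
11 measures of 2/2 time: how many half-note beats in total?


Step by step:
Time signature 2/2: the bottom number 2 means the half note gets one count
The top number 2 means 2 half-note beats per measure
Total = 2 × 11 measures
= 22 half-note beats


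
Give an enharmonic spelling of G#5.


Reasoning:
Enharmonic notes sound the same pitch but are spelled with different letter names
G# and Ab name the same pitch class
= Ab5


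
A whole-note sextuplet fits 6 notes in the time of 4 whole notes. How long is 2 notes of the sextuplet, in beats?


Sextuplet: 6 notes occupy the space of 4 whole notes
Space = 4 × 4 = 16 beats
Each sextuplet note = 16 / 6 = 8/3 beats
2 notes = 2 × 8/3 = 16/3
= 16/3 beats


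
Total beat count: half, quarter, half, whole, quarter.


Solution.
Beat values:
  half = 2 beats
  quarter = 1 beat
  half = 2 beats
  whole = 4 beats
  quarter = 1 beat
Sum = 2 + 1 + 2 + 4 + 1
= 10 beats


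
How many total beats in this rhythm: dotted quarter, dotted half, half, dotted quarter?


Beat values:
  dotted quarter = 1.5 beats
  dotted half = 3 beats
  half = 2 beats
  dotted quarter = 1.5 beats
Sum = 1.5 + 3 + 2 + 1.5
= 8 beats


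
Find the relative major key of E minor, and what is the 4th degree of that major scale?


Working:
The relative major shares the key signature and is a minor 3rd above the minor tonic
A minor 3rd above E is G
→ relative major of E minor is G major
G major scale: G A B C D E F#
= G major; 4th degree = C


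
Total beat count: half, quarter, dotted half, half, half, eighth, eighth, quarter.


Beat values:
  half = 2 beats
  quarter = 1 beat
  dotted half = 3 beats
  half = 2 beats
  half = 2 beats
  eighth = 0.5 beats
  eighth = 0.5 beats
  quarter = 1 beat
Sum = 2 + 1 + 3 + 2 + 2 + 0.5 + 0.5 + 1
= 12 beats


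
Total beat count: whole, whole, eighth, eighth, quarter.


Let's work it out.
Beat values:
  whole = 4 beats
  whole = 4 beats
  eighth = 0.5 beats
  eighth = 0.5 beats
  quarter = 1 beat
Sum = 4 + 4 + 0.5 + 0.5 + 1
= 10 beats


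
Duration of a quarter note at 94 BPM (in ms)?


One quarter-note beat = 60000 / BPM = 60000 / 94 ms
Duration = 60000 / 94
= 638.3 ms


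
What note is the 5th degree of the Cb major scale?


Working:
Major scale pattern: W-W-H-W-W-W-H (2-2-1-2-2-2-1 semitones)
Starting from Cb:
  Cb + 2 semitones → Db
  Db + 2 semitones → Eb
  Eb + 1 semitone → Fb
  Fb + 2 semitones → Gb
  Gb + 2 semitones → Ab
  Ab + 2 semitones → Bb
  Bb + 1 semitone → Cb
Scale: Cb Db Eb Fb Gb Ab Bb
Degree 5 = Gb


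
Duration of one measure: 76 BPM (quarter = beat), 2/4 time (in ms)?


Step by step:
Quarter-note beat duration = 60000 / 76 ms
Beats per measure (2/4) = 2
One measure = 2 × 60000 / 76 = 120000 / 76 ms
= 1578.9 ms


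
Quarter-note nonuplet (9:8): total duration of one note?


Solution.
Nonuplet: 9 notes occupy the space of 8 quarter notes
Space = 8 × 1 = 8 beats
Each nonuplet note = 8 / 9 = 8/9 beats
= 8/9 beats


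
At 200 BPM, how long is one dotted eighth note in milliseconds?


Let's work it out.
One quarter-note beat = 60000 / BPM = 60000 / 200 ms
Dotted eighth note = 3/4 × quarter note
Duration = 3/4 × 60000 / 200 = 45000 / 200
= 225.0 ms


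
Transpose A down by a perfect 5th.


perfect 5th: 5 letter names, 7 semitones
Letter: A - 4 → D
Pitch: A - 7 semitones, spelled as a D → D
= D


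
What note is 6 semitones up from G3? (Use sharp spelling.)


Reasoning:
G3: chromatic position 7 in octave 3 → absolute = 3×12 + 7 = 43
Transpose up 6: 43 + 6 = 49
49 = 4×12 + 1 → C# in octave 4
Result = C#4


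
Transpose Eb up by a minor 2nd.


Step by step:
minor 2nd: 2 letter names, 1 semitones
Letter: E + 1 → F
Pitch: Eb + 1 semitones, spelled as an F → Fb
= Fb


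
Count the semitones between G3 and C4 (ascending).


Reasoning:
Absolute semitone position = octave×12 + chromatic position
G3: 3×12 + 7 = 43
C4: 4×12 + 0 = 48
Difference = 48 - 43 = 5
= 5 semitones


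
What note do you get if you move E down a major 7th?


Working:
major 7th: 7 letter names, 11 semitones
Letter: E - 6 → F
Pitch: E - 11 semitones, spelled as an F → F
= F


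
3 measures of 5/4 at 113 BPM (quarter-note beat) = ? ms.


Quarter-note beat duration = 60000 / 113 ms
Beats per measure (5/4) = 5
One measure = 5 × 60000 / 113 = 300000 / 113 ms
3 measures = 3 × 300000 / 113 = 900000 / 113
= 7964.6 ms


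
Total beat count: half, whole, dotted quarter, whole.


Reasoning:
Beat values:
  half = 2 beats
  whole = 4 beats
  dotted quarter = 1.5 beats
  whole = 4 beats
Sum = 2 + 4 + 1.5 + 4
= 11.5 beats


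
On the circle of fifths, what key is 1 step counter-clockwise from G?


Let's work it out.
Each counter-clockwise step moves down a perfect 5th (= up a perfect 4th)
From G: G → C
= C


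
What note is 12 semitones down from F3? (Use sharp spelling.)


F3: chromatic position 5 in octave 3 → absolute = 3×12 + 5 = 41
Transpose down 12: 41 - 12 = 29
29 = 2×12 + 5 → F in octave 2
Result = F2


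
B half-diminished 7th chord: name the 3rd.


Reasoning:
Half-diminished 7th chord = root + minor 3rd + diminished 5th + minor 7th
Seventh chords stack in thirds, so the letter names are B-D-F-A
Root: B
Minor 3rd above B: D
Diminished 5th above B: F
Minor 7th above B: A
The 3rd = D


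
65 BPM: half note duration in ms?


Solution.
One quarter-note beat = 60000 / BPM = 60000 / 65 ms
Half note = 2 × quarter note
Duration = 2 × 60000 / 65 = 120000 / 65
= 1846.2 ms


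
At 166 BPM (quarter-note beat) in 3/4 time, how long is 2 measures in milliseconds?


Quarter-note beat duration = 60000 / 166 ms
Beats per measure (3/4) = 3
One measure = 3 × 60000 / 166 = 180000 / 166 ms
2 measures = 2 × 180000 / 166 = 360000 / 166
= 2168.7 ms


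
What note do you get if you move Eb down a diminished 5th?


diminished 5th: 5 letter names, 6 semitones
Letter: E - 4 → A
Pitch: Eb - 6 semitones, spelled as an A → A
= A


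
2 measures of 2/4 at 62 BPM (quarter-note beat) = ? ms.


Working:
Quarter-note beat duration = 60000 / 62 ms
Beats per measure (2/4) = 2
One measure = 2 × 60000 / 62 = 120000 / 62 ms
2 measures = 2 × 120000 / 62 = 240000 / 62
= 3871.0 ms


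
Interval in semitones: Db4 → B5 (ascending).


Absolute semitone position = octave×12 + chromatic position
Db4: 4×12 + 1 = 49
B5: 5×12 + 11 = 71
Difference = 71 - 49 = 22
= 22 semitones


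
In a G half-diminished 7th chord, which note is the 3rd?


Step by step:
Half-diminished 7th chord = root + minor 3rd + diminished 5th + minor 7th
Seventh chords stack in thirds, so the letter names are G-B-D-F
Root: G
Minor 3rd above G: Bb
Diminished 5th above G: Db
Minor 7th above G: F
The 3rd = Bb


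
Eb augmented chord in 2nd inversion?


Root position: Eb G B
2nd inversion: move root and 3rd up an octave
Bass note: B
Notes (bottom to top) = B Eb G


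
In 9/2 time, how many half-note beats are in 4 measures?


Let's work it out.
Time signature 9/2: the bottom number 2 means the half note gets one count
The top number 9 means 9 half-note beats per measure
Total = 9 × 4 measures
= 36 half-note beats


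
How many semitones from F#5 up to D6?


Solution.
Absolute semitone position = octave×12 + chromatic position
F#5: 5×12 + 6 = 66
D6: 6×12 + 2 = 74
Difference = 74 - 66 = 8
= 8 semitones


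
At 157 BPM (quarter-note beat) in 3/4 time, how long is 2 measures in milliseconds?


Working:
Quarter-note beat duration = 60000 / 157 ms
Beats per measure (3/4) = 3
One measure = 3 × 60000 / 157 = 180000 / 157 ms
2 measures = 2 × 180000 / 157 = 360000 / 157
= 2293.0 ms


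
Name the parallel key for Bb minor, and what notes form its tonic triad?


Parallel keys share the same tonic but differ in mode
Bb minor → parallel is Bb major
Tonic triad of Bb major = Bb D F
= Bb major; triad = Bb D F


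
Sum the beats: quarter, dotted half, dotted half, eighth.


Beat values:
  quarter = 1 beat
  dotted half = 3 beats
  dotted half = 3 beats
  eighth = 0.5 beats
Sum = 1 + 3 + 3 + 0.5
= 7.5 beats


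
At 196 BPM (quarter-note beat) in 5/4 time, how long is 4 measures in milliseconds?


Solution.
Quarter-note beat duration = 60000 / 196 ms
Beats per measure (5/4) = 5
One measure = 5 × 60000 / 196 = 300000 / 196 ms
4 measures = 4 × 300000 / 196 = 1200000 / 196
= 6122.4 ms


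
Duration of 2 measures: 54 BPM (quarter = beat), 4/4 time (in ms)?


Step by step:
Quarter-note beat duration = 60000 / 54 ms
Beats per measure (4/4) = 4
One measure = 4 × 60000 / 54 = 240000 / 54 ms
2 measures = 2 × 240000 / 54 = 480000 / 54
= 8888.9 ms


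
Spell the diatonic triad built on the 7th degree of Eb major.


Let's work it out.
Eb major scale: Eb F G Ab Bb C D
Diatonic triad on degree 7 stacks scale notes 7, 2, 4: D F Ab
D→F = 3 semitones; D→Ab = 6 semitones → diminished triad
= D F Ab (diminished)


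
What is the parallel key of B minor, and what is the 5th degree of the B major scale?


Reasoning:
Parallel keys share the same tonic but differ in mode
B minor → parallel is B major
B major scale: B C# D# E F# G# A#
= B major; 5th degree = F#


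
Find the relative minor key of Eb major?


Let's work it out.
The relative minor shares the major's key signature and starts on its 6th degree
6th degree = a major 6th above the tonic; a major 6th above Eb is C
→ relative minor of Eb major is C minor
= C minor


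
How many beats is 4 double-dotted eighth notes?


Step by step:
Base eighth note = 1/2 beats
Dot 1 adds half the previous value: +1/4
Dot 2 adds half the previous value: +1/8
One double-dotted eighth = 1/2 + 1/4 + 1/8 = 7/8
4 of them = 4 × 7/8 = 7/2
= 7/2 beats


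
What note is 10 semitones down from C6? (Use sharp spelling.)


C6: chromatic position 0 in octave 6 → absolute = 6×12 + 0 = 72
Transpose down 10: 72 - 10 = 62
62 = 5×12 + 2 → D in octave 5
Result = D5


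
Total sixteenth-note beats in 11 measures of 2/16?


Working:
Time signature 2/16: the bottom number 16 means the sixteenth note gets one count
The top number 2 means 2 sixteenth-note beats per measure
Total = 2 × 11 measures
= 22 sixteenth-note beats


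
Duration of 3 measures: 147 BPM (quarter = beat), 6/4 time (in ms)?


Solution.
Quarter-note beat duration = 60000 / 147 ms
Beats per measure (6/4) = 6
One measure = 6 × 60000 / 147 = 360000 / 147 ms
3 measures = 3 × 360000 / 147 = 1080000 / 147
= 7346.9 ms


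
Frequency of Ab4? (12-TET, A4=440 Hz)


Solution.
f = 440 × 2^(n/12) where n = semitones from A4
Ab4: -1 semitones from A4
f = 440 × 2^(-1/12)
f = 415.30 Hz


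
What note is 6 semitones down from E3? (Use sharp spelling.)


E3: chromatic position 4 in octave 3 → absolute = 3×12 + 4 = 40
Transpose down 6: 40 - 6 = 34
34 = 2×12 + 10 → A# in octave 2
Result = A#2


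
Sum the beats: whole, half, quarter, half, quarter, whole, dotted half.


Step by step:
Beat values:
  whole = 4 beats
  half = 2 beats
  quarter = 1 beat
  half = 2 beats
  quarter = 1 beat
  whole = 4 beats
  dotted half = 3 beats
Sum = 4 + 2 + 1 + 2 + 1 + 4 + 3
= 17 beats


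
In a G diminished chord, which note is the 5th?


Step by step:
Diminished triad = root + minor 3rd (3 semitones) + diminished 5th (6 semitones)
A triad on G stacks thirds, so the chord tones use letter names G-B-D
Root: G
Minor 3rd above G: Bb
Diminished 5th above G: Db
The 5th = Db


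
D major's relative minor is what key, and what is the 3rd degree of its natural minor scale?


The relative minor shares the major's key signature and starts on its 6th degree
6th degree = a major 6th above the tonic; a major 6th above D is B
→ relative minor of D major is B minor
B natural minor scale: B C# D E F# G A
= B minor; 3rd degree = D


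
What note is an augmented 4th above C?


Step by step:
A 4th spans 4 letter names, so from C we land on F
An augmented 4th = 6 semitones above C
Spell F at that pitch: F#
= F#


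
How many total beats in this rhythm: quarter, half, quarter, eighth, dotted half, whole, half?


Solution.
Beat values:
  quarter = 1 beat
  half = 2 beats
  quarter = 1 beat
  eighth = 0.5 beats
  dotted half = 3 beats
  whole = 4 beats
  half = 2 beats
Sum = 1 + 2 + 1 + 0.5 + 3 + 4 + 2
= 13.5 beats


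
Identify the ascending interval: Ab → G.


Let's work it out.
Letter names: A → G spans 7 letter names → a 7th
Semitones: Ab → G = 11 half-steps
A 7th of 11 semitones is a major 7th
= major 7th


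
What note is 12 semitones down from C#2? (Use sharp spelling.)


Solution.
C#2: chromatic position 1 in octave 2 → absolute = 2×12 + 1 = 25
Transpose down 12: 25 - 12 = 13
13 = 1×12 + 1 → C# in octave 1
Result = C#1


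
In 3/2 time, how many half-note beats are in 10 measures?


Reasoning:
Time signature 3/2: the bottom number 2 means the half note gets one count
The top number 3 means 3 half-note beats per measure
Total = 3 × 10 measures
= 30 half-note beats


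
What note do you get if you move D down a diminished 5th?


Working:
diminished 5th: 5 letter names, 6 semitones
Letter: D - 4 → G
Pitch: D - 6 semitones, spelled as a G → G#
= G#


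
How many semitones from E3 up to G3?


Absolute semitone position = octave×12 + chromatic position
E3: 3×12 + 4 = 40
G3: 3×12 + 7 = 43
Difference = 43 - 40 = 3
= 3 semitones


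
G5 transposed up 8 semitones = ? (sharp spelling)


Let's work it out.
G5: chromatic position 7 in octave 5 → absolute = 5×12 + 7 = 67
Transpose up 8: 67 + 8 = 75
75 = 6×12 + 3 → D# in octave 6
Result = D#6


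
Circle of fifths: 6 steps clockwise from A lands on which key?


Working:
Each clockwise step on the circle of fifths moves up a perfect 5th
From A: A → E → B → F#/Gb → Db → Ab → Eb
= Eb


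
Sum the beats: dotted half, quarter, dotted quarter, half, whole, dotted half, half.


Beat values:
  dotted half = 3 beats
  quarter = 1 beat
  dotted quarter = 1.5 beats
  half = 2 beats
  whole = 4 beats
  dotted half = 3 beats
  half = 2 beats
Sum = 3 + 1 + 1.5 + 2 + 4 + 3 + 2
= 16.5 beats


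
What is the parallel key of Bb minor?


Let's work it out.
Parallel keys share the same tonic but differ in mode
Bb minor → parallel is Bb major
= Bb major


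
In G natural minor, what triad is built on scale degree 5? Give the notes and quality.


G natural minor scale: G A Bb C D Eb F
Diatonic triad on degree 5 stacks scale notes 5, 7, 2: D F A
D→F = 3 semitones; D→A = 7 semitones → minor triad
= D F A (minor)


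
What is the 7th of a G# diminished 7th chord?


Solution.
Diminished 7th chord = root + minor 3rd + diminished 5th + diminished 7th
Seventh chords stack in thirds, so the letter names are G-B-D-F
Root: G#
Minor 3rd above G#: B
Diminished 5th above G#: D
Diminished 7th above G#: F
The 7th = F


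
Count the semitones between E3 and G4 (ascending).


Reasoning:
Absolute semitone position = octave×12 + chromatic position
E3: 3×12 + 4 = 40
G4: 4×12 + 7 = 55
Difference = 55 - 40 = 15
= 15 semitones


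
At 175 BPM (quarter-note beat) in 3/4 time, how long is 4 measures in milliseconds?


Step by step:
Quarter-note beat duration = 60000 / 175 ms
Beats per measure (3/4) = 3
One measure = 3 × 60000 / 175 = 180000 / 175 ms
4 measures = 4 × 180000 / 175 = 720000 / 175
= 4114.3 ms


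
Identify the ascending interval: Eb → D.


Solution.
Letter names: E → D spans 7 letter names → a 7th
Semitones: Eb → D = 11 half-steps
A 7th of 11 semitones is a major 7th
= major 7th


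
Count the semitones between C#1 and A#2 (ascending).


Reasoning:
Absolute semitone position = octave×12 + chromatic position
C#1: 1×12 + 1 = 13
A#2: 2×12 + 10 = 34
Difference = 34 - 13 = 21
= 21 semitones


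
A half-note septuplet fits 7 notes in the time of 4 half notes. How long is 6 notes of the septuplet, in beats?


Solution.
Septuplet: 7 notes occupy the space of 4 half notes
Space = 4 × 2 = 8 beats
Each septuplet note = 8 / 7 = 8/7 beats
6 notes = 6 × 8/7 = 48/7
= 48/7 beats


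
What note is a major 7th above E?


Step by step:
A 7th spans 7 letter names, so from E we land on D
A major 7th = 11 semitones above E
Spell D at that pitch: D#
= D#


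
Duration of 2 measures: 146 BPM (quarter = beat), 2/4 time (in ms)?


Quarter-note beat duration = 60000 / 146 ms
Beats per measure (2/4) = 2
One measure = 2 × 60000 / 146 = 120000 / 146 ms
2 measures = 2 × 120000 / 146 = 240000 / 146
= 1643.8 ms


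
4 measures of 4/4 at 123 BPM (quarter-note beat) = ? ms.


Working:
Quarter-note beat duration = 60000 / 123 ms
Beats per measure (4/4) = 4
One measure = 4 × 60000 / 123 = 240000 / 123 ms
4 measures = 4 × 240000 / 123 = 960000 / 123
= 7804.9 ms


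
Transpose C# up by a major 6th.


Working:
major 6th: 6 letter names, 9 semitones
Letter: C + 5 → A
Pitch: C# + 9 semitones, spelled as an A → A#
= A#


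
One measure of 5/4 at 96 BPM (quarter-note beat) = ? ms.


Working:
Quarter-note beat duration = 60000 / 96 ms
Beats per measure (5/4) = 5
One measure = 5 × 60000 / 96 = 300000 / 96 ms
= 3125.0 ms


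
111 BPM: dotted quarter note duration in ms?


One quarter-note beat = 60000 / BPM = 60000 / 111 ms
Dotted quarter note = 3/2 × quarter note
Duration = 3/2 × 60000 / 111 = 90000 / 111
= 810.8 ms


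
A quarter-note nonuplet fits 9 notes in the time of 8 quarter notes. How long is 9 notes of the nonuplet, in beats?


Let's work it out.
Nonuplet: 9 notes occupy the space of 8 quarter notes
Space = 8 × 1 = 8 beats
Each nonuplet note = 8 / 9 = 8/9 beats
9 notes = 9 × 8/9 = 8
= 8 beats


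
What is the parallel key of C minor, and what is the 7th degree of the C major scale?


Let's work it out.
Parallel keys share the same tonic but differ in mode
C minor → parallel is C major
C major scale: C D E F G A B
= C major; 7th degree = B


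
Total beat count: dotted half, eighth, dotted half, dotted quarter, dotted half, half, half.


Reasoning:
Beat values:
  dotted half = 3 beats
  eighth = 0.5 beats
  dotted half = 3 beats
  dotted quarter = 1.5 beats
  dotted half = 3 beats
  half = 2 beats
  half = 2 beats
Sum = 3 + 0.5 + 3 + 1.5 + 3 + 2 + 2
= 15 beats


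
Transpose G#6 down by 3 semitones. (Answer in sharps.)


G#6: chromatic position 8 in octave 6 → absolute = 6×12 + 8 = 80
Transpose down 3: 80 - 3 = 77
77 = 6×12 + 5 → F in octave 6
Result = F6


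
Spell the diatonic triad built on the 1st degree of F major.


F major scale: F G A Bb C D E
Diatonic triad on degree 1 stacks scale notes 1, 3, 5: F A C
F→A = 4 semitones; F→C = 7 semitones → major triad
= F A C (major)


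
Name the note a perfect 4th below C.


Working:
A 4th spans 4 letter names, so from C we land on G
A perfect 4th = 5 semitones below C
Spell G at that pitch: G
= G


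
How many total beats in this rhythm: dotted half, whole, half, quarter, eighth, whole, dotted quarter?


Working:
Beat values:
  dotted half = 3 beats
  whole = 4 beats
  half = 2 beats
  quarter = 1 beat
  eighth = 0.5 beats
  whole = 4 beats
  dotted quarter = 1.5 beats
Sum = 3 + 4 + 2 + 1 + 0.5 + 4 + 1.5
= 16 beats


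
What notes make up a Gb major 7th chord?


Reasoning:
Major 7th chord = root + major 3rd + perfect 5th + major 7th
Seventh chords stack in thirds, so the letter names are G-B-D-F
Root: Gb
Major 3rd above Gb: Bb
Perfect 5th above Gb: Db
Major 7th above Gb: F
Chord = Gb Bb Db F


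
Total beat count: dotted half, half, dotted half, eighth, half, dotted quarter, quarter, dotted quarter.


Solution.
Beat values:
  dotted half = 3 beats
  half = 2 beats
  dotted half = 3 beats
  eighth = 0.5 beats
  half = 2 beats
  dotted quarter = 1.5 beats
  quarter = 1 beat
  dotted quarter = 1.5 beats
Sum = 3 + 2 + 3 + 0.5 + 2 + 1.5 + 1 + 1.5
= 14.5 beats


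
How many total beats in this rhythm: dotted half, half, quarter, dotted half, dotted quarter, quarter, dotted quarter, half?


Let's work it out.
Beat values:
  dotted half = 3 beats
  half = 2 beats
  quarter = 1 beat
  dotted half = 3 beats
  dotted quarter = 1.5 beats
  quarter = 1 beat
  dotted quarter = 1.5 beats
  half = 2 beats
Sum = 3 + 2 + 1 + 3 + 1.5 + 1 + 1.5 + 2
= 15 beats


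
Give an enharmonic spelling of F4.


Reasoning:
Enharmonic notes sound the same pitch but are spelled with different letter names
F and E# name the same pitch class
= E#4


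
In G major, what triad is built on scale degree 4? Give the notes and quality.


G major scale: G A B C D E F#
Diatonic triad on degree 4 stacks scale notes 4, 6, 1: C E G
C→E = 4 semitones; C→G = 7 semitones → major triad
= C E G (major)


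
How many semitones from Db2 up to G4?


Absolute semitone position = octave×12 + chromatic position
Db2: 2×12 + 1 = 25
G4: 4×12 + 7 = 55
Difference = 55 - 25 = 30
= 30 semitones


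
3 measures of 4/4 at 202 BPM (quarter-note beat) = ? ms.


Quarter-note beat duration = 60000 / 202 ms
Beats per measure (4/4) = 4
One measure = 4 × 60000 / 202 = 240000 / 202 ms
3 measures = 3 × 240000 / 202 = 720000 / 202
= 3564.4 ms


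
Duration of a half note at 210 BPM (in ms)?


One quarter-note beat = 60000 / BPM = 60000 / 210 ms
Half note = 2 × quarter note
Duration = 2 × 60000 / 210 = 120000 / 210
= 571.4 ms


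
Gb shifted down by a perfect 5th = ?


perfect 5th: 5 letter names, 7 semitones
Letter: G - 4 → C
Pitch: Gb - 7 semitones, spelled as a C → Cb
= Cb


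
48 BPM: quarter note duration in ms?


One quarter-note beat = 60000 / BPM = 60000 / 48 ms
Duration = 60000 / 48
= 1250.0 ms


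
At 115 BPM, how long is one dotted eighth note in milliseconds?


One quarter-note beat = 60000 / BPM = 60000 / 115 ms
Dotted eighth note = 3/4 × quarter note
Duration = 3/4 × 60000 / 115 = 45000 / 115
= 391.3 ms


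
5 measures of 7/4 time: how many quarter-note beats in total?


Solution.
Time signature 7/4: the bottom number 4 means the quarter note gets one count
The top number 7 means 7 quarter-note beats per measure
Total = 7 × 5 measures
= 35 quarter-note beats


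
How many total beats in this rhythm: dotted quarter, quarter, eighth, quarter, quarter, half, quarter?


Step by step:
Beat values:
  dotted quarter = 1.5 beats
  quarter = 1 beat
  eighth = 0.5 beats
  quarter = 1 beat
  quarter = 1 beat
  half = 2 beats
  quarter = 1 beat
Sum = 1.5 + 1 + 0.5 + 1 + 1 + 2 + 1
= 8 beats


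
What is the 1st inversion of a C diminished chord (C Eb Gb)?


Let's work it out.
Root position: C Eb Gb
1st inversion: move root up an octave
Bass note: Eb
Notes (bottom to top) = Eb Gb C


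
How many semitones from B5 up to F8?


Solution.
Absolute semitone position = octave×12 + chromatic position
B5: 5×12 + 11 = 71
F8: 8×12 + 5 = 101
Difference = 101 - 71 = 30
= 30 semitones


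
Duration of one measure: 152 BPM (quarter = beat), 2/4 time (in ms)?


Reasoning:
Quarter-note beat duration = 60000 / 152 ms
Beats per measure (2/4) = 2
One measure = 2 × 60000 / 152 = 120000 / 152 ms
= 789.5 ms


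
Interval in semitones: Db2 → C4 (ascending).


Step by step:
Absolute semitone position = octave×12 + chromatic position
Db2: 2×12 + 1 = 25
C4: 4×12 + 0 = 48
Difference = 48 - 25 = 23
= 23 semitones


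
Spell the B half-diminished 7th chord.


Solution.
Half-diminished 7th chord = root + minor 3rd + diminished 5th + minor 7th
Seventh chords stack in thirds, so the letter names are B-D-F-A
Root: B
Minor 3rd above B: D
Diminished 5th above B: F
Minor 7th above B: A
Chord = B D F A


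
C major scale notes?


Step by step:
Major scale pattern: W-W-H-W-W-W-H (2-2-1-2-2-2-1 semitones)
Starting from C:
  C + 2 semitones → D
  D + 2 semitones → E
  E + 1 semitone → F
  F + 2 semitones → G
  G + 2 semitones → A
  A + 2 semitones → B
  B + 1 semitone → C
Scale = C D E F G A B


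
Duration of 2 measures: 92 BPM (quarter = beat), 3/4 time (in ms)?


Solution.
Quarter-note beat duration = 60000 / 92 ms
Beats per measure (3/4) = 3
One measure = 3 × 60000 / 92 = 180000 / 92 ms
2 measures = 2 × 180000 / 92 = 360000 / 92
= 3913.0 ms


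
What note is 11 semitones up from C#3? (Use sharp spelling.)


Solution.
C#3: chromatic position 1 in octave 3 → absolute = 3×12 + 1 = 37
Transpose up 11: 37 + 11 = 48
48 = 4×12 + 0 → C in octave 4
Result = C4


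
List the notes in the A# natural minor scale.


Natural minor scale pattern: W-H-W-W-H-W-W (2-1-2-2-1-2-2 semitones)
Starting from A#:
  A# + 2 semitones → B#
  B# + 1 semitone → C#
  C# + 2 semitones → D#
  D# + 2 semitones → E#
  E# + 1 semitone → F#
  F# + 2 semitones → G#
  G# + 2 semitones → A#
Scale = A# B# C# D# E# F# G#


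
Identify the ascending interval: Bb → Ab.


Reasoning:
Letter names: B → A spans 7 letter names → a 7th
Semitones: Bb → Ab = 10 half-steps
A 7th of 10 semitones is a minor 7th
= minor 7th


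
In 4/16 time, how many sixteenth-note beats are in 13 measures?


Reasoning:
Time signature 4/16: the bottom number 16 means the sixteenth note gets one count
The top number 4 means 4 sixteenth-note beats per measure
Total = 4 × 13 measures
= 52 sixteenth-note beats


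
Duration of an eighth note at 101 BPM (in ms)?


One quarter-note beat = 60000 / BPM = 60000 / 101 ms
Eighth note = 1/2 × quarter note
Duration = 1/2 × 60000 / 101 = 30000 / 101
= 297.0 ms


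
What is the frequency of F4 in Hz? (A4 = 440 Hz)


Reasoning:
f = 440 × 2^(n/12) where n = semitones from A4
F4: -4 semitones from A4
f = 440 × 2^(-4/12)
f = 349.23 Hz


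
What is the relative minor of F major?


Step by step:
The relative minor shares the major's key signature and starts on its 6th degree
6th degree = a major 6th above the tonic; a major 6th above F is D
→ relative minor of F major is D minor
= D minor


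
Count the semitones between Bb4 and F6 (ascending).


Working:
Absolute semitone position = octave×12 + chromatic position
Bb4: 4×12 + 10 = 58
F6: 6×12 + 5 = 77
Difference = 77 - 58 = 19
= 19 semitones


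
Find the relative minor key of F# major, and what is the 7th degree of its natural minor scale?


Solution.
The relative minor shares the major's key signature and starts on its 6th degree
6th degree = a major 6th above the tonic; a major 6th above F# is D#
→ relative minor of F# major is D# minor
D# natural minor scale: D# E# F# G# A# B C#
= D# minor; 7th degree = C#


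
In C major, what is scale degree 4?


Working:
Major scale pattern: W-W-H-W-W-W-H (2-2-1-2-2-2-1 semitones)
Starting from C:
  C + 2 semitones → D
  D + 2 semitones → E
  E + 1 semitone → F
  F + 2 semitones → G
  G + 2 semitones → A
  A + 2 semitones → B
  B + 1 semitone → C
Scale: C D E F G A B
Degree 4 = F


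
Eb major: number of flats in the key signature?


Let's work it out.
Flat major keys: C(0), F(1), Bb(2), Eb(3), Ab(4), Db(5), Gb(6), Cb(7)
Eb major has 3 flats
Order of flats: Bb Eb Ab Db Gb Cb Fb → first 3: Bb, Eb, Ab
= 3 flats


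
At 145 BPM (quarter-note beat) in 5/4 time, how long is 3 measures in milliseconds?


Quarter-note beat duration = 60000 / 145 ms
Beats per measure (5/4) = 5
One measure = 5 × 60000 / 145 = 300000 / 145 ms
3 measures = 3 × 300000 / 145 = 900000 / 145
= 6206.9 ms


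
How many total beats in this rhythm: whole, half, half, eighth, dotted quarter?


Beat values:
  whole = 4 beats
  half = 2 beats
  half = 2 beats
  eighth = 0.5 beats
  dotted quarter = 1.5 beats
Sum = 4 + 2 + 2 + 0.5 + 1.5
= 10 beats


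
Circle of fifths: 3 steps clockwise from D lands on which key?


Reasoning:
Each clockwise step on the circle of fifths moves up a perfect 5th
From D: D → A → E → B
= B


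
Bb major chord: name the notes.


Major triad = root + major 3rd (4 semitones) + perfect 5th (7 semitones)
A triad on Bb stacks thirds, so the chord tones use letter names B-D-F
Root: Bb
Major 3rd above Bb: D
Perfect 5th above Bb: F
Chord = Bb D F


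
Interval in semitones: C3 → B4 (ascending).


Reasoning:
Absolute semitone position = octave×12 + chromatic position
C3: 3×12 + 0 = 36
B4: 4×12 + 11 = 59
Difference = 59 - 36 = 23
= 23 semitones


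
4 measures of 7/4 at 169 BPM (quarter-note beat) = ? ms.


Step by step:
Quarter-note beat duration = 60000 / 169 ms
Beats per measure (7/4) = 7
One measure = 7 × 60000 / 169 = 420000 / 169 ms
4 measures = 4 × 420000 / 169 = 1680000 / 169
= 9940.8 ms


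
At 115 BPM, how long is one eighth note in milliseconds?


One quarter-note beat = 60000 / BPM = 60000 / 115 ms
Eighth note = 1/2 × quarter note
Duration = 1/2 × 60000 / 115 = 30000 / 115
= 260.9 ms


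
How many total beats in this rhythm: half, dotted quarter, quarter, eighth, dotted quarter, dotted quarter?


Beat values:
  half = 2 beats
  dotted quarter = 1.5 beats
  quarter = 1 beat
  eighth = 0.5 beats
  dotted quarter = 1.5 beats
  dotted quarter = 1.5 beats
Sum = 2 + 1.5 + 1 + 0.5 + 1.5 + 1.5
= 8 beats


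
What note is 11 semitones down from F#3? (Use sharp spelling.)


Step by step:
F#3: chromatic position 6 in octave 3 → absolute = 3×12 + 6 = 42
Transpose down 11: 42 - 11 = 31
31 = 2×12 + 7 → G in octave 2
Result = G2


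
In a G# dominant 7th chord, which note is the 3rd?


Let's work it out.
Dominant 7th chord = root + major 3rd + perfect 5th + minor 7th
Seventh chords stack in thirds, so the letter names are G-B-D-F
Root: G#
Major 3rd above G#: B#
Perfect 5th above G#: D#
Minor 7th above G#: F#
The 3rd = B#


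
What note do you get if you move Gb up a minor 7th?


minor 7th: 7 letter names, 10 semitones
Letter: G + 6 → F
Pitch: Gb + 10 semitones, spelled as an F → Fb
= Fb


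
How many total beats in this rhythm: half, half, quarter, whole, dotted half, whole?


Solution.
Beat values:
  half = 2 beats
  half = 2 beats
  quarter = 1 beat
  whole = 4 beats
  dotted half = 3 beats
  whole = 4 beats
Sum = 2 + 2 + 1 + 4 + 3 + 4
= 16 beats


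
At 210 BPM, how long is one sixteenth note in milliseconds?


One quarter-note beat = 60000 / BPM = 60000 / 210 ms
Sixteenth note = 1/4 × quarter note
Duration = 1/4 × 60000 / 210 = 15000 / 210
= 71.4 ms


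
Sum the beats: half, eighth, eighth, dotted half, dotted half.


Reasoning:
Beat values:
  half = 2 beats
  eighth = 0.5 beats
  eighth = 0.5 beats
  dotted half = 3 beats
  dotted half = 3 beats
Sum = 2 + 0.5 + 0.5 + 3 + 3
= 9 beats


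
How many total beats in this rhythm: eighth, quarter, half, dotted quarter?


Solution.
Beat values:
  eighth = 0.5 beats
  quarter = 1 beat
  half = 2 beats
  dotted quarter = 1.5 beats
Sum = 0.5 + 1 + 2 + 1.5
= 5 beats


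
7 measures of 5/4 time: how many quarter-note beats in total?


Let's work it out.
Time signature 5/4: the bottom number 4 means the quarter note gets one count
The top number 5 means 5 quarter-note beats per measure
Total = 5 × 7 measures
= 35 quarter-note beats


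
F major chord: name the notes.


Step by step:
Major triad = root + major 3rd (4 semitones) + perfect 5th (7 semitones)
A triad on F stacks thirds, so the chord tones use letter names F-A-C
Root: F
Major 3rd above F: A
Perfect 5th above F: C
Chord = F A C


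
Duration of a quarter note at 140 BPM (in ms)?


One quarter-note beat = 60000 / BPM = 60000 / 140 ms
Duration = 60000 / 140
= 428.6 ms


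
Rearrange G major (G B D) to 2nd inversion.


Let's work it out.
Root position: G B D
2nd inversion: move root and 3rd up an octave
Bass note: D
Notes (bottom to top) = D G B


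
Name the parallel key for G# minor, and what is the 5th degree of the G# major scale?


Step by step:
Parallel keys share the same tonic but differ in mode
G# minor → parallel is G# major
G# major scale: G# A# B# C# D# E# F##
= G# major; 5th degree = D#


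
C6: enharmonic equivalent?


Working:
Enharmonic notes sound the same pitch but are spelled with different letter names
C and Dbb name the same pitch class
= Dbb6


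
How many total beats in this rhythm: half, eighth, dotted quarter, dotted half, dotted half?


Beat values:
  half = 2 beats
  eighth = 0.5 beats
  dotted quarter = 1.5 beats
  dotted half = 3 beats
  dotted half = 3 beats
Sum = 2 + 0.5 + 1.5 + 3 + 3
= 10 beats


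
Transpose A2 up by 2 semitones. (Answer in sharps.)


A2: chromatic position 9 in octave 2 → absolute = 2×12 + 9 = 33
Transpose up 2: 33 + 2 = 35
35 = 2×12 + 11 → B in octave 2
Result = B2


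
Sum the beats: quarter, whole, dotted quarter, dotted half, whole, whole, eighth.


Beat values:
  quarter = 1 beat
  whole = 4 beats
  dotted quarter = 1.5 beats
  dotted half = 3 beats
  whole = 4 beats
  whole = 4 beats
  eighth = 0.5 beats
Sum = 1 + 4 + 1.5 + 3 + 4 + 4 + 0.5
= 18 beats


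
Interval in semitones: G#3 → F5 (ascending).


Absolute semitone position = octave×12 + chromatic position
G#3: 3×12 + 8 = 44
F5: 5×12 + 5 = 65
Difference = 65 - 44 = 21
= 21 semitones


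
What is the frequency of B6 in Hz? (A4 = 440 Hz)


Solution.
f = 440 × 2^(n/12) where n = semitones from A4
B6: 26 semitones from A4
f = 440 × 2^(26/12)
f = 1975.53 Hz


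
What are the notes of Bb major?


Step by step:
Major scale pattern: W-W-H-W-W-W-H (2-2-1-2-2-2-1 semitones)
Starting from Bb:
  Bb + 2 semitones → C
  C + 2 semitones → D
  D + 1 semitone → Eb
  Eb + 2 semitones → F
  F + 2 semitones → G
  G + 2 semitones → A
  A + 1 semitone → Bb
Scale = Bb C D Eb F G A


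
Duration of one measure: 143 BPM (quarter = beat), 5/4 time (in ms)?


Step by step:
Quarter-note beat duration = 60000 / 143 ms
Beats per measure (5/4) = 5
One measure = 5 × 60000 / 143 = 300000 / 143 ms
= 2097.9 ms


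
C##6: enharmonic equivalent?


Enharmonic notes sound the same pitch but are spelled with different letter names
C## and D name the same pitch class
= D6


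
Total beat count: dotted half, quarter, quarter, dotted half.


Beat values:
  dotted half = 3 beats
  quarter = 1 beat
  quarter = 1 beat
  dotted half = 3 beats
Sum = 3 + 1 + 1 + 3
= 8 beats


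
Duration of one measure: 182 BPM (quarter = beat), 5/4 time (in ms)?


Reasoning:
Quarter-note beat duration = 60000 / 182 ms
Beats per measure (5/4) = 5
One measure = 5 × 60000 / 182 = 300000 / 182 ms
= 1648.4 ms


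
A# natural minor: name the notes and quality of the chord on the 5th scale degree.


A# natural minor scale: A# B# C# D# E# F# G#
Diatonic triad on degree 5 stacks scale notes 5, 7, 2: E# G# B#
E#→G# = 3 semitones; E#→B# = 7 semitones → minor triad
= E# G# B# (minor)


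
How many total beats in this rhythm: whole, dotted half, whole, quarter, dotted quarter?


Let's work it out.
Beat values:
  whole = 4 beats
  dotted half = 3 beats
  whole = 4 beats
  quarter = 1 beat
  dotted quarter = 1.5 beats
Sum = 4 + 3 + 4 + 1 + 1.5
= 13.5 beats


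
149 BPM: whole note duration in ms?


Reasoning:
One quarter-note beat = 60000 / BPM = 60000 / 149 ms
Whole note = 4 × quarter note
Duration = 4 × 60000 / 149 = 240000 / 149
= 1610.7 ms


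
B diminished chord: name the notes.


Step by step:
Diminished triad = root + minor 3rd (3 semitones) + diminished 5th (6 semitones)
A triad on B stacks thirds, so the chord tones use letter names B-D-F
Root: B
Minor 3rd above B: D
Diminished 5th above B: F
Chord = B D F


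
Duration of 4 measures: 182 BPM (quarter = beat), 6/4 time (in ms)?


Let's work it out.
Quarter-note beat duration = 60000 / 182 ms
Beats per measure (6/4) = 6
One measure = 6 × 60000 / 182 = 360000 / 182 ms
4 measures = 4 × 360000 / 182 = 1440000 / 182
= 7912.1 ms


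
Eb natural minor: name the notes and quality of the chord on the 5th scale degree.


Eb natural minor scale: Eb F Gb Ab Bb Cb Db
Diatonic triad on degree 5 stacks scale notes 5, 7, 2: Bb Db F
Bb→Db = 3 semitones; Bb→F = 7 semitones → minor triad
= Bb Db F (minor)


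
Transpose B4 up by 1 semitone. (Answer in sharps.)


Let's work it out.
B4: chromatic position 11 in octave 4 → absolute = 4×12 + 11 = 59
Transpose up 1: 59 + 1 = 60
60 = 5×12 + 0 → C in octave 5
Result = C5


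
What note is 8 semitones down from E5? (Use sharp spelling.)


Working:
E5: chromatic position 4 in octave 5 → absolute = 5×12 + 4 = 64
Transpose down 8: 64 - 8 = 56
56 = 4×12 + 8 → G# in octave 4
Result = G#4


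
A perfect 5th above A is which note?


Let's work it out.
A 5th spans 5 letter names, so from A we land on E
A perfect 5th = 7 semitones above A
Spell E at that pitch: E
= E


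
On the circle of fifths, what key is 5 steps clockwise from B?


Step by step:
Each clockwise step on the circle of fifths moves up a perfect 5th
From B: B → F#/Gb → Db → Ab → Eb → Bb
= Bb


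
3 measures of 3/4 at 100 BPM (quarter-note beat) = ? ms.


Quarter-note beat duration = 60000 / 100 ms
Beats per measure (3/4) = 3
One measure = 3 × 60000 / 100 = 180000 / 100 ms
3 measures = 3 × 180000 / 100 = 540000 / 100
= 5400.0 ms


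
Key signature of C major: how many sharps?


Working:
Sharp major keys follow the circle of fifths: C(0), G(1), D(2), A(3), E(4), B(5), F#(6), C#(7)
C major has 0 sharps
= 0 sharps


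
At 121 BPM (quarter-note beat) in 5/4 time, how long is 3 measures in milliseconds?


Quarter-note beat duration = 60000 / 121 ms
Beats per measure (5/4) = 5
One measure = 5 × 60000 / 121 = 300000 / 121 ms
3 measures = 3 × 300000 / 121 = 900000 / 121
= 7438.0 ms


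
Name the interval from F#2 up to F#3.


Letter names: F → F spans 8 letter names → an octave
Semitones: F#2 → F#3 = 12 half-steps
An octave of 12 semitones is a perfect octave
= perfect octave


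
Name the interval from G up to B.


Reasoning:
Letter names: G → B spans 3 letter names → a 3rd
Semitones: G → B = 4 half-steps
A 3rd of 4 semitones is a major 3rd
= major 3rd
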